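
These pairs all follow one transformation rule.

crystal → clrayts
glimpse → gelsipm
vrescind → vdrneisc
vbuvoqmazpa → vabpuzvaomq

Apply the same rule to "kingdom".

What's happening: take characters alternately from the front and the back (1st, last, 2nd, 2nd-last, ...).
Doing the same to "kingdom": "kmiondg".

kmiondg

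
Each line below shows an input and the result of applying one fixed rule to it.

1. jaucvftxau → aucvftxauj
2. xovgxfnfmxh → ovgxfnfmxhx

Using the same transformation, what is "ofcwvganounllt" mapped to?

The pattern: move the first character to the end.
For "ofcwvganounllt" the result is "fcwvganounllto".

fcwvganounllto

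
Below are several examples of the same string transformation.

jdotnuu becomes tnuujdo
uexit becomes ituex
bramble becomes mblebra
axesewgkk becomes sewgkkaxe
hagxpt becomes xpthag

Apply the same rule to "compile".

In each case the input is transformed by: move the first 3 characters to the end (rotate left by 3).
So "compile" becomes "pilecom".

pilecom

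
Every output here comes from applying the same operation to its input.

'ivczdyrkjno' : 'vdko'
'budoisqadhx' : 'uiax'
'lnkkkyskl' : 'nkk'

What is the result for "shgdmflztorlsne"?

hmzrn

The pattern: keep one character in every 3, starting at position 2 (positions 2nd, 5th, 8th, ...).
Applying that to "shgdmflztorlsne" gives "hmzrn".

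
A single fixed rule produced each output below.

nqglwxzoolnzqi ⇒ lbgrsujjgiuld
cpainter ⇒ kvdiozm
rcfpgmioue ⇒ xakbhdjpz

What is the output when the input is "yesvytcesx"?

In each case the input is transformed by: shift every letter 5 places backward in the alphabet (wrapping around), then delete the first character.
So "yesvytcesx" becomes "znqtoxzns".

znqtoxzns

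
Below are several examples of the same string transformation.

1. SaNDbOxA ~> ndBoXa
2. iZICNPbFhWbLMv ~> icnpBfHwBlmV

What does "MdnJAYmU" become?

Each output is the input with this applied: delete the first 2 characters, then flip the case of every letter.
Applying both steps to "MdnJAYmU": "nJAYmU", then "NjayMu".

NjayMu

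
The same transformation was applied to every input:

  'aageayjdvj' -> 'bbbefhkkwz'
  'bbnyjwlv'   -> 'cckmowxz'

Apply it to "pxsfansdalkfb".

bbcegglmoqtty

The pattern: shift every letter 1 place forward in the alphabet (wrapping around), then sort the characters into alphabetical order.
Working it through for "pxsfansdalkfb": intermediate "qytgbotebmlgc", final "bbcegglmoqtty".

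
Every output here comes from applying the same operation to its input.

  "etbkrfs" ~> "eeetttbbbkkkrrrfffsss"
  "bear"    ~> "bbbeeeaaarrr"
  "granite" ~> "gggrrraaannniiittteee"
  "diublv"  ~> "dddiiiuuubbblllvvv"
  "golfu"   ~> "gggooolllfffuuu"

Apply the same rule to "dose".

dddooossseee

Rule — repeat every character 3 times.
"dose" → "dddooossseee".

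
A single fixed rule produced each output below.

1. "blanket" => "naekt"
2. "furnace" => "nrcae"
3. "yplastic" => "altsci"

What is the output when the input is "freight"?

In each case the input is transformed by: swap each adjacent pair of characters (1↔2, 3↔4, ...), then delete the first 2 characters.
For "freight", step one produces "rfiehgt"; step two turns that into "iehgt".

iehgt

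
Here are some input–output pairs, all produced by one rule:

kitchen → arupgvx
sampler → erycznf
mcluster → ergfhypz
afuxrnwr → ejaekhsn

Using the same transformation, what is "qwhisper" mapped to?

What's happening: reverse the string, then shift every letter 13 places forward in the alphabet (wrapping around) — i.e. ROT13.
For "qwhisper", step one produces "repsihwq"; step two turns that into "ercfvujd".

ercfvujd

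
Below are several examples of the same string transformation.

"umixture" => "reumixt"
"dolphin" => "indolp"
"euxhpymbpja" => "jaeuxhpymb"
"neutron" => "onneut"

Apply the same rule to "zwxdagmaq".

aqzwxdag

The pattern: move the last 2 characters to the front (rotate right by 2), then delete the last character.
Working it through for "zwxdagmaq": intermediate "aqzwxdagm", final "aqzwxdag".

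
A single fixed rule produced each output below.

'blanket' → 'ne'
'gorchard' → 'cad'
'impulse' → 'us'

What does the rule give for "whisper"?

Each output is the input with this applied: keep every other character starting from the second (positions 2nd, 4th, 6th, ...), then delete the first character.
Working it through for "whisper": intermediate "hse", final "se".
(Check on "gorchard": → "ocad" → "cad" ✓)

se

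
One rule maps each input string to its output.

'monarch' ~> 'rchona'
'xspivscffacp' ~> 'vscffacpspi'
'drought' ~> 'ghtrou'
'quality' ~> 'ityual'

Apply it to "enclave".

avencl

In each case the input is transformed by: delete the first character, then move the first 3 characters to the end (rotate left by 3).
"enclave" → "avencl".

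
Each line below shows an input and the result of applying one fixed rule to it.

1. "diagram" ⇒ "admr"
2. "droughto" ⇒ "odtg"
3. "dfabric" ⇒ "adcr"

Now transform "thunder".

What's happening: keep every other character starting from the first (positions 1st, 3rd, 5th, ...), then swap each adjacent pair of characters (1↔2, 3↔4, ...).
Working it through for "thunder": intermediate "tudr", final "utrd".

utrd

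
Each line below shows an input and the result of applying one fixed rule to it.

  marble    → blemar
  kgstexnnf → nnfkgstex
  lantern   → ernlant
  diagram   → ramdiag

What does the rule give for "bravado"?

adobrav

The rule is to move the last 3 characters to the front (rotate right by 3).
"bravado" → "adobrav".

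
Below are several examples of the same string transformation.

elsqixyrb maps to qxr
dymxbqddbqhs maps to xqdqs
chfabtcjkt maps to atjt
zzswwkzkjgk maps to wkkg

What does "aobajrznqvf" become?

arnv

The rule is to delete the first 3 characters, then keep every other character starting from the first (positions 1st, 3rd, 5th, ...).
On "aobajrznqvf": the first step gives "ajrznqvf", and the second then gives "arnv".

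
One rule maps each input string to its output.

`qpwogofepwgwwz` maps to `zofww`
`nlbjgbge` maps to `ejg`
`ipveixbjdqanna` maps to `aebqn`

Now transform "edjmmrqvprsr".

Each output is the input with this applied: swap the first and last characters, then keep one character in every 3, starting at position 1 (positions 1st, 4th, 7th, ...).
Applying both steps to "edjmmrqvprsr": "rdjmmrqvprse", then "rmqr".
(Check on "qpwogofepwgwwz": → "zpwogofepwgwwq" → "zofww" ✓)

rmqr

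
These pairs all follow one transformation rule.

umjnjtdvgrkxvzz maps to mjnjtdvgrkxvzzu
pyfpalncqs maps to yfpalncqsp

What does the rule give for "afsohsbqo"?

fsohsbqoa

The pattern: move the first character to the end.
Doing the same to "afsohsbqo": "fsohsbqoa".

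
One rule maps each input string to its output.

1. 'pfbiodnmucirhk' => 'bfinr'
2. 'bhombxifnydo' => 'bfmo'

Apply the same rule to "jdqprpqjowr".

What's happening: sort the characters into alphabetical order, then keep one character in every 3, starting at position 1 (positions 1st, 4th, 7th, ...).
Doing the same to "jdqprpqjowr": "doqr".

doqr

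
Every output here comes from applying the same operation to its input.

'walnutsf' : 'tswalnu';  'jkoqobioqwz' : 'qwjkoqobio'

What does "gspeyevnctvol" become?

vogspeyevnct

Each output is the input with this applied: delete the last character, then move the last 2 characters to the front (rotate right by 2).
Starting from "gspeyevnctvol": after the first operation, "gspeyevnctvo"; after the second, "vogspeyevnct".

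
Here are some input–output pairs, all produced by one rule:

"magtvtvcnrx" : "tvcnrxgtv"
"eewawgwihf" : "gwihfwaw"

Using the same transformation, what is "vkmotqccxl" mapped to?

In each case the input is transformed by: delete the first 2 characters, then move the first 3 characters to the end (rotate left by 3).
"vkmotqccxl" → "qccxlmot".

qccxlmot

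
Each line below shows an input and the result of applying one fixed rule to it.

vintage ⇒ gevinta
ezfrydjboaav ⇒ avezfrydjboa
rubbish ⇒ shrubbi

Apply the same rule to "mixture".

The pattern: move the last 2 characters to the front (rotate right by 2).
Applying that to "mixture" gives "remixtu".

remixtu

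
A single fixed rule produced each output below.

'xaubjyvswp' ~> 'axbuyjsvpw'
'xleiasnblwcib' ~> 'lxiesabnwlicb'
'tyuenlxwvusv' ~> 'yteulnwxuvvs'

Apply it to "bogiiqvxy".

obigqixvy

The rule is to swap each adjacent pair of characters (1↔2, 3↔4, ...).
"bogiiqvxy" → "obigqixvy".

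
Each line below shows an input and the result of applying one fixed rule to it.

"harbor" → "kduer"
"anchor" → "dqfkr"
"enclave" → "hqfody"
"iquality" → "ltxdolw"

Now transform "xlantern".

aodqwhu

Rule — delete the last character, then shift every letter 3 places forward in the alphabet (wrapping around).
Applying both steps to "xlantern": "xlanter", then "aodqwhu".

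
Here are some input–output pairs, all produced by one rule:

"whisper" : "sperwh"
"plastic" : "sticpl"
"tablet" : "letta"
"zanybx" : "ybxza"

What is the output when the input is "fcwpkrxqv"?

In each case the input is transformed by: move the first 2 characters to the end (rotate left by 2), then delete the first character.
So "fcwpkrxqv" becomes "pkrxqvfc".

pkrxqvfc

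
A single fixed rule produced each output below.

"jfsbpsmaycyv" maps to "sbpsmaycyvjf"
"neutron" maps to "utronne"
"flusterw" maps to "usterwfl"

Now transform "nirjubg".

rjubgni

The rule is to move the first 2 characters to the end (rotate left by 2).
"nirjubg" → "rjubgni".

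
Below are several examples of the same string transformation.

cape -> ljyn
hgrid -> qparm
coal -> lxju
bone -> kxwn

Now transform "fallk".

Rule — shift every letter 9 places forward in the alphabet (wrapping around).
Doing the same to "fallk": "ojuut".

ojuut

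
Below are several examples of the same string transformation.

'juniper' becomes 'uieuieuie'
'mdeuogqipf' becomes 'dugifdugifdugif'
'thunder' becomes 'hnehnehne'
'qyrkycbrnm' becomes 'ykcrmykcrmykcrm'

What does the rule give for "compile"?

oploplopl

The rule is to keep every other character starting from the second (positions 2nd, 4th, 6th, ...), then write the whole string 3 times in a row.
So "compile" becomes "oploplopl".
(Check on "juniper": → "uie" → "uieuieuie" ✓)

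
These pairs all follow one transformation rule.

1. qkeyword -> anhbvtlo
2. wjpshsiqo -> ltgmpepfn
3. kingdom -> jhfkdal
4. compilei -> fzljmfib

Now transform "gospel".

idlpmb

Rule — move the last character to the front, then shift every letter 3 places backward in the alphabet (wrapping around).
Starting from "gospel": after the first operation, "lgospe"; after the second, "idlpmb".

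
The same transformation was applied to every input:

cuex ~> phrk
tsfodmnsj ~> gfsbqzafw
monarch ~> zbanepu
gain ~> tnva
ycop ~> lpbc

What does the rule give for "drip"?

The pattern: shift every letter 13 places forward in the alphabet (wrapping around) — i.e. ROT13.
"drip" → "qevc".

qevc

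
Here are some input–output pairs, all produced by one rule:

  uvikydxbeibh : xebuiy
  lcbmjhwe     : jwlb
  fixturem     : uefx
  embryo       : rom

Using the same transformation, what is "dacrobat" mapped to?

oadc

The transformation: swap the front and back halves of the string, then keep every other character starting from the first (positions 1st, 3rd, 5th, ...).
On "dacrobat": the first step gives "obatdacr", and the second then gives "oadc".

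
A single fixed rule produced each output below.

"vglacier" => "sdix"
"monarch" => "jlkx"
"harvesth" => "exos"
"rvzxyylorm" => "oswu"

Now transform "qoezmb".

nlbw

Each output is the input with this applied: shift every letter 3 places backward in the alphabet (wrapping around), then keep only the first 4 characters.
Applying both steps to "qoezmb": "nlbwjy", then "nlbw".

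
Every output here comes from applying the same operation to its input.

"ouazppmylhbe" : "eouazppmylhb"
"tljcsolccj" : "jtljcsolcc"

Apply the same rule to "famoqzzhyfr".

What's happening: move the last character to the front.
On "famoqzzhyfr" that produces "rfamoqzzhyf".

rfamoqzzhyf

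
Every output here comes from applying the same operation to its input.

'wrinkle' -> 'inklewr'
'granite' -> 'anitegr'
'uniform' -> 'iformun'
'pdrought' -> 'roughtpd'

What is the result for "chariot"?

ariotch

Looking at the pairs, the operation is to move the first 2 characters to the end (rotate left by 2).
On "chariot" that produces "ariotch".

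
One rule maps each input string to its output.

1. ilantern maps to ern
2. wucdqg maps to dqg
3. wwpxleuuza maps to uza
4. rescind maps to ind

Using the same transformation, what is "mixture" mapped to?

Each output is the input with this applied: keep only the last 3 characters.
On "mixture" that produces "ure".

ure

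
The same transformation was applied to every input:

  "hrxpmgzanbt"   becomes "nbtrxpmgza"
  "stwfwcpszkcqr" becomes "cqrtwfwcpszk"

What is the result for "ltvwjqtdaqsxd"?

sxdtvwjqtdaq

Rule — delete the first character, then move the last 3 characters to the front (rotate right by 3).
For "ltvwjqtdaqsxd", step one produces "tvwjqtdaqsxd"; step two turns that into "sxdtvwjqtdaq".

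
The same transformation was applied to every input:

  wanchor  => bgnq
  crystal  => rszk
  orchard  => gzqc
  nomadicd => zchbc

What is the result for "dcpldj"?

What's happening: delete the first 3 characters, then shift every letter 1 place backward in the alphabet (wrapping around).
Applying both steps to "dcpldj": "ldj", then "kci".

kci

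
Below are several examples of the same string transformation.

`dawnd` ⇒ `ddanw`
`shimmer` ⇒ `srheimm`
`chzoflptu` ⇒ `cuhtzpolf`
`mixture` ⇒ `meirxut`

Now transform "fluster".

Rule — take characters alternately from the front and the back (1st, last, 2nd, 2nd-last, ...).
"fluster" → "frleuts".

frleuts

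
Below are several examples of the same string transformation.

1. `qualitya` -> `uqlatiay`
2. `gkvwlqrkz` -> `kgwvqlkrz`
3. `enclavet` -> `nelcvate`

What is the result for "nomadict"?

onamidtc

In each case the input is transformed by: swap each adjacent pair of characters (1↔2, 3↔4, ...).
Applying that to "nomadict" gives "onamidtc".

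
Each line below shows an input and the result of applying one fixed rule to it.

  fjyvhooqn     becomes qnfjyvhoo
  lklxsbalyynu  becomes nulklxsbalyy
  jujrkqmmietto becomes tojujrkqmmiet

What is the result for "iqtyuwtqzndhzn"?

Rule — move the last 2 characters to the front (rotate right by 2).
Applying that to "iqtyuwtqzndhzn" gives "zniqtyuwtqzndh".

zniqtyuwtqzndh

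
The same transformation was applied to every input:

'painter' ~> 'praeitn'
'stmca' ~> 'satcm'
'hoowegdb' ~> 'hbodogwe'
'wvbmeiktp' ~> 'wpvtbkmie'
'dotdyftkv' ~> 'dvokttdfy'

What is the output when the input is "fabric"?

The transformation: take characters alternately from the front and the back (1st, last, 2nd, 2nd-last, ...).
So "fabric" becomes "fcaibr".

fcaibr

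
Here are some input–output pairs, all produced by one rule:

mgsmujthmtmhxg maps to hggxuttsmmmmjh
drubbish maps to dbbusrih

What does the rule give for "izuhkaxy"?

Rule — sort the characters into reverse alphabetical order, then move the last 3 characters to the front (rotate right by 3).
For "izuhkaxy", step one produces "zyxukiha"; step two turns that into "ihazyxuk".

ihazyxuk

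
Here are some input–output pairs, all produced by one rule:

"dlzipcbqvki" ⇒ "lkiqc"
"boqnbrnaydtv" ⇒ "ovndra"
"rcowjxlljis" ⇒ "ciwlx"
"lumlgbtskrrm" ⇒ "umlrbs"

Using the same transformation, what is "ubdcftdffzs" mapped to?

Rule — keep every other character starting from the second (positions 2nd, 4th, 6th, ...), then take characters alternately from the front and the back (1st, last, 2nd, 2nd-last, ...).
On "ubdcftdffzs": the first step gives "bctfz", and the second then gives "bzcft".

bzcft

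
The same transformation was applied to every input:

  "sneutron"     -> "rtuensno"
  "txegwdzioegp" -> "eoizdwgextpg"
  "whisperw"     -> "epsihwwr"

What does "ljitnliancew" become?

In each case the input is transformed by: reverse the string, then move the first 2 characters to the end (rotate left by 2).
Applying both steps to "ljitnliancew": "wecnailntijl", then "cnailntijlwe".

cnailntijlwe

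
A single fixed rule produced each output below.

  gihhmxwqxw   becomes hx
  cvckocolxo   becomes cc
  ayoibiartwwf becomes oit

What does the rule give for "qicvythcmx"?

What's happening: delete the last 3 characters, then keep one character in every 3, starting at position 3 (positions 3rd, 6th, 9th, ...).
Starting from "qicvythcmx": after the first operation, "qicvyth"; after the second, "ct".
(Check on "gihhmxwqxw": → "gihhmxw" → "hx" ✓)

ct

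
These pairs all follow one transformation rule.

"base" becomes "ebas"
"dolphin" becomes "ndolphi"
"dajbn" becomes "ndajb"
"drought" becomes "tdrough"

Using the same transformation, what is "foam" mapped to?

mfoa

The pattern: move the last character to the front.
Doing the same to "foam": "mfoa".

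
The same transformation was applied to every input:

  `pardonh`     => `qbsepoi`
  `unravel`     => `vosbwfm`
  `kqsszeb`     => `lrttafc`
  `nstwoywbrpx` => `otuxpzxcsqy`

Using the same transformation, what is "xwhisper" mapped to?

yxijtqfs

In each case the input is transformed by: shift every letter 1 place forward in the alphabet (wrapping around).
"xwhisper" → "yxijtqfs".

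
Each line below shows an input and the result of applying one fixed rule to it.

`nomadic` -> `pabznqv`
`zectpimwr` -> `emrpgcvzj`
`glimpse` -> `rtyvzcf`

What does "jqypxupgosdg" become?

twdlckhctbfq

What's happening: shift every letter 13 places forward in the alphabet (wrapping around) — i.e. ROT13, then move the last character to the front.
"jqypxupgosdg" → "twdlckhctbfq".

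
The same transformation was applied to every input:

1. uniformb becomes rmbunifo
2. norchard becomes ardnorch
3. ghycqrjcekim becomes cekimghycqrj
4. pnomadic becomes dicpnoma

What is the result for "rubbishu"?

The rule is to swap the front and back halves of the string, then move the first character to the end.
"rubbishu" → "ishurubb" → "shurubbi".
(Check on "pnomadic": → "adicpnom" → "dicpnoma" ✓)

shurubbi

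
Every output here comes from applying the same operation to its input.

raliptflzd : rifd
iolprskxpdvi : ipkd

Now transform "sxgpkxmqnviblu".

Looking at the pairs, the operation is to keep one character in every 3, starting at position 1 (positions 1st, 4th, 7th, ...).
On "sxgpkxmqnviblu" that produces "spmvl".

spmvl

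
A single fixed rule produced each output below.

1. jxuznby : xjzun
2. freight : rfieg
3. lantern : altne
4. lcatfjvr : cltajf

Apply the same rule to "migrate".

Each output is the input with this applied: delete the last 2 characters, then swap each adjacent pair of characters (1↔2, 3↔4, ...).
"migrate" → "migra" → "imrga".

imrga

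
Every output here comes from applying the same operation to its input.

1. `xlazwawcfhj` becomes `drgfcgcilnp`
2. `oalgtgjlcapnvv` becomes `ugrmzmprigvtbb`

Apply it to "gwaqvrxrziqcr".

mcgwbxdxfowix

Each output is the input with this applied: shift every letter 6 places forward in the alphabet (wrapping around).
"gwaqvrxrziqcr" → "mcgwbxdxfowix".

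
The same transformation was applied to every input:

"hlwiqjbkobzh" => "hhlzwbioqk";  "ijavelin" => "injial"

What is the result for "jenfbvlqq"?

jqeqnlf

The pattern: take characters alternately from the front and the back (1st, last, 2nd, 2nd-last, ...), then delete the last 2 characters.
On "jenfbvlqq": the first step gives "jqeqnlfvb", and the second then gives "jqeqnlf".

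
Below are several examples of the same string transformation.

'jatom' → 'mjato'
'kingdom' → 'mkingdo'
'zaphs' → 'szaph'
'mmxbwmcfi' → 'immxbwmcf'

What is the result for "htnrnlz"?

zhtnrnl

Rule — move the last character to the front.
"htnrnlz" → "zhtnrnl".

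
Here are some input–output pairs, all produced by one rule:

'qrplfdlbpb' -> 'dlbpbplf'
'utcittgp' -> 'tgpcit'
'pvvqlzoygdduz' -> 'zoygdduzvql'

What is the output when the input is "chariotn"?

otnari

The pattern: delete the first 2 characters, then move the first 3 characters to the end (rotate left by 3).
For "chariotn", step one produces "ariotn"; step two turns that into "otnari".
(Check on "pvvqlzoygdduz": → "vqlzoygdduz" → "zoygdduzvql" ✓)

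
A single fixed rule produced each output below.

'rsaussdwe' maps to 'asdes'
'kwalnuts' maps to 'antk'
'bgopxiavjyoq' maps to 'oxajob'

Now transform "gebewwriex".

The pattern: move the first 2 characters to the end (rotate left by 2), then keep every other character starting from the first (positions 1st, 3rd, 5th, ...).
Applying both steps to "gebewwriex": "bewwriexge", then "bwreg".
(Check on "rsaussdwe": → "aussdwers" → "asdes" ✓)

bwreg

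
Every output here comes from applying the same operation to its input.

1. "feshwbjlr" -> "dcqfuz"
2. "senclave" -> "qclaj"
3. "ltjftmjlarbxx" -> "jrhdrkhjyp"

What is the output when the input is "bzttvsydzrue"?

What's happening: delete the last 3 characters, then shift every letter 2 places backward in the alphabet (wrapping around).
"bzttvsydzrue" → "bzttvsydz" → "zxrrtqwbx".

zxrrtqwbx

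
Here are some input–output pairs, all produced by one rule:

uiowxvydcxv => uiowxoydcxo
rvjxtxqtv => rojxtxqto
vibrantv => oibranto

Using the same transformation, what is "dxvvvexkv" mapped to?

Looking at the pairs, the operation is to replace every "v" with "o".
On "dxvvvexkv" that produces "dxoooexko".

dxoooexko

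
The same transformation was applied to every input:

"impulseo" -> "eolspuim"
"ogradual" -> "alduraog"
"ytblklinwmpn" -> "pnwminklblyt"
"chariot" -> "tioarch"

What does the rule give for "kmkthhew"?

The rule is to swap each adjacent pair of characters (1↔2, 3↔4, ...), then reverse the string.
Applying both steps to "kmkthhew": "mktkhhwe", then "ewhhktkm".
(Check on "impulseo": → "miupsloe" → "eolspuim" ✓)

ewhhktkm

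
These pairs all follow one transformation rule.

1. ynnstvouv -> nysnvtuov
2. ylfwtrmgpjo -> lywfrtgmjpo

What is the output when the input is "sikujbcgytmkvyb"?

Rule — swap each adjacent pair of characters (1↔2, 3↔4, ...).
"sikujbcgytmkvyb" → "isukbjgctykmyvb".

isukbjgctykmyvb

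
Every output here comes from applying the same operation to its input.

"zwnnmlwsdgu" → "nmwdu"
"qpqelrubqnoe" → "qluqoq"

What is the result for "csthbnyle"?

Each output is the input with this applied: move the first character to the end, then keep every other character starting from the second (positions 2nd, 4th, 6th, ...).
Working it through for "csthbnyle": intermediate "sthbnylec", final "tbye".

tbye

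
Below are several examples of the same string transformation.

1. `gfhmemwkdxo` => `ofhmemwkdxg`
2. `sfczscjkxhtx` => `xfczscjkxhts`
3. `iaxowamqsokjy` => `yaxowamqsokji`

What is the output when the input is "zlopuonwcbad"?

The pattern: swap the first and last characters.
For "zlopuonwcbad" the result is "dlopuonwcbaz".

dlopuonwcbaz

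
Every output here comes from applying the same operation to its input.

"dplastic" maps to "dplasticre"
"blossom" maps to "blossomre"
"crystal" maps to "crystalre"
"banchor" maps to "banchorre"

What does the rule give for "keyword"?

In each case the input is transformed by: append "re".
"keyword" → "keywordre".

keywordre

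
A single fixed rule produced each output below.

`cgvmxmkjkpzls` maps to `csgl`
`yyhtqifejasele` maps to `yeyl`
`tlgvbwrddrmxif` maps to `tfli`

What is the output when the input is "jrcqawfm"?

What's happening: take characters alternately from the front and the back (1st, last, 2nd, 2nd-last, ...), then keep only the first 4 characters.
For "jrcqawfm", step one produces "jmrfcwqa"; step two turns that into "jmrf".
(Check on "yyhtqifejasele": → "yeylhetsqaijfe" → "yeyl" ✓)

jmrf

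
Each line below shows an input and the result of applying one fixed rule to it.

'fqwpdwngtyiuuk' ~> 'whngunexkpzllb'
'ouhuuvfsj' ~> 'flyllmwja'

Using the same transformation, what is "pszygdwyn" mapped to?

Rule — shift every letter 9 places backward in the alphabet (wrapping around).
Doing the same to "pszygdwyn": "gjqpxunpe".

gjqpxunpe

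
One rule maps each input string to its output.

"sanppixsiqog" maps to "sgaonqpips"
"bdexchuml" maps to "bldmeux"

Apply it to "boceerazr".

Looking at the pairs, the operation is to take characters alternately from the front and the back (1st, last, 2nd, 2nd-last, ...), then delete the last 2 characters.
On "boceerazr": the first step gives "brozcaere", and the second then gives "brozcae".

brozcae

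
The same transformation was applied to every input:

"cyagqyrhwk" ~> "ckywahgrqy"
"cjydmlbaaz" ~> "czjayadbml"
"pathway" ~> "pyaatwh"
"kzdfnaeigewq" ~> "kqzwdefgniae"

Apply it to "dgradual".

dlgaruad

Looking at the pairs, the operation is to take characters alternately from the front and the back (1st, last, 2nd, 2nd-last, ...).
On "dgradual" that produces "dlgaruad".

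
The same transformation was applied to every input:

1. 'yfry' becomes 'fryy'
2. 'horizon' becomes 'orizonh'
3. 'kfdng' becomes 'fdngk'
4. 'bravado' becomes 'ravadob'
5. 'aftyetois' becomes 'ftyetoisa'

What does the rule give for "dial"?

In each case the input is transformed by: move the first character to the end.
On "dial" that produces "iald".

iald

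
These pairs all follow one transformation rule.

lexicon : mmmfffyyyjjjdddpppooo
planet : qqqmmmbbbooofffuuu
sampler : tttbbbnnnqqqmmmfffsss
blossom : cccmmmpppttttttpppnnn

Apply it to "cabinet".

Looking at the pairs, the operation is to shift every letter 1 place forward in the alphabet (wrapping around), then repeat every character 3 times.
"cabinet" → "dbcjofu" → "dddbbbcccjjjooofffuuu".

dddbbbcccjjjooofffuuu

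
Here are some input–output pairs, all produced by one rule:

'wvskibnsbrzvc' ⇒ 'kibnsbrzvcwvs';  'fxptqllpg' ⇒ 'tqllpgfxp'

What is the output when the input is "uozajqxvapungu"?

In each case the input is transformed by: move the first 3 characters to the end (rotate left by 3).
On "uozajqxvapungu" that produces "ajqxvapunguuoz".

ajqxvapunguuoz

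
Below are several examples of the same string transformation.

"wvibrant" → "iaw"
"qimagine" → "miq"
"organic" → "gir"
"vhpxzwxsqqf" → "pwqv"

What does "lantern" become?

Looking at the pairs, the operation is to move the first 2 characters to the end (rotate left by 2), then keep one character in every 3, starting at position 1 (positions 1st, 4th, 7th, ...).
Starting from "lantern": after the first operation, "nternla"; after the second, "nra".

nra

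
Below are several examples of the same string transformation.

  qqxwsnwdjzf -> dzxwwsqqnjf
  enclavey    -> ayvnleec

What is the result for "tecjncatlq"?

The rule is to sort the characters into reverse alphabetical order, then move the last character to the front.
Applying both steps to "tecjncatlq": "ttqnljecca", then "attqnljecc".

attqnljecc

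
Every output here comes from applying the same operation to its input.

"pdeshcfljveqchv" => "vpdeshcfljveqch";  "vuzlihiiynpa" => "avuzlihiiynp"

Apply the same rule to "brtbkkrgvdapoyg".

Each output is the input with this applied: move the last character to the front.
For "brtbkkrgvdapoyg" the result is "gbrtbkkrgvdapoy".

gbrtbkkrgvdapoy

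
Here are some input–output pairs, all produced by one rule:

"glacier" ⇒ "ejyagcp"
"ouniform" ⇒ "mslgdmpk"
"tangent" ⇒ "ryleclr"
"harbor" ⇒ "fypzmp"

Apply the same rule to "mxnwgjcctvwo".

Rule — shift every letter 2 places backward in the alphabet (wrapping around).
Doing the same to "mxnwgjcctvwo": "kvluehaartum".

kvluehaartum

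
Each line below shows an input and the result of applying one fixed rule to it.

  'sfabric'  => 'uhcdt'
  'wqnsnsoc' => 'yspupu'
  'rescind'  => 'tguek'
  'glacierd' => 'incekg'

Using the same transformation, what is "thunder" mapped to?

vjwpf

Each output is the input with this applied: delete the last 2 characters, then shift every letter 2 places forward in the alphabet (wrapping around).
For "thunder", step one produces "thund"; step two turns that into "vjwpf".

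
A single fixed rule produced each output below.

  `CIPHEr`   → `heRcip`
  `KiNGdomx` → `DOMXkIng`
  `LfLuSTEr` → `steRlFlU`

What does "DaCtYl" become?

TyLdAc

In each case the input is transformed by: flip the case of every letter, then swap the front and back halves of the string.
On "DaCtYl": the first step gives "dAcTyL", and the second then gives "TyLdAc".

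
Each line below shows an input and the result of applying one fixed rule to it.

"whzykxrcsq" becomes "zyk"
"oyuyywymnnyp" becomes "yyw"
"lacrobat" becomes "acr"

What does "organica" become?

rga

The pattern: swap the front and back halves of the string, then keep only the last 3 characters.
Starting from "organica": after the first operation, "nicaorga"; after the second, "rga".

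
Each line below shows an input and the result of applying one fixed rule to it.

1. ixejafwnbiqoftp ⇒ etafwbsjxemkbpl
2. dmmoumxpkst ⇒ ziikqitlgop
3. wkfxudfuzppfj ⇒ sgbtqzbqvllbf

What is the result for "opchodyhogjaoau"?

In each case the input is transformed by: shift every letter 4 places backward in the alphabet (wrapping around).
So "opchodyhogjaoau" becomes "klydkzudkcfwkwq".

klydkzudkcfwkwq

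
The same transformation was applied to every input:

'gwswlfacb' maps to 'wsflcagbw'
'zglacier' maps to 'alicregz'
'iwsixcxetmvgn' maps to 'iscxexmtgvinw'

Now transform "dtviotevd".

What's happening: move the first 2 characters to the end (rotate left by 2), then swap each adjacent pair of characters (1↔2, 3↔4, ...).
Starting from "dtviotevd": after the first operation, "viotevddt"; after the second, "ivtoveddt".

ivtoveddt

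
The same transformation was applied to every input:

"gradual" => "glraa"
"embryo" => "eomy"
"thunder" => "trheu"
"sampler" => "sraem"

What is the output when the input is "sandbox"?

sxaon

Looking at the pairs, the operation is to take characters alternately from the front and the back (1st, last, 2nd, 2nd-last, ...), then delete the last 2 characters.
For "sandbox", step one produces "sxaonbd"; step two turns that into "sxaon".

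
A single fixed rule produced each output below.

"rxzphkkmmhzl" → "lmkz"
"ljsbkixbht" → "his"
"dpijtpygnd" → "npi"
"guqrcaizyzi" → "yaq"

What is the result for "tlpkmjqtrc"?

The pattern: keep one character in every 3, starting at position 3 (positions 3rd, 6th, 9th, ...), then reverse the string.
On "tlpkmjqtrc": the first step gives "pjr", and the second then gives "rjp".
(Check on "dpijtpygnd": → "ipn" → "npi" ✓)

rjp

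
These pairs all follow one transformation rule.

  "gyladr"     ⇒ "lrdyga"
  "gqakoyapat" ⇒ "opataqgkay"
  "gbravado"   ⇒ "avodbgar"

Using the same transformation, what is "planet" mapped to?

atelpn

Looking at the pairs, the operation is to swap each adjacent pair of characters (1↔2, 3↔4, ...), then swap the front and back halves of the string.
For "planet" the result is "atelpn".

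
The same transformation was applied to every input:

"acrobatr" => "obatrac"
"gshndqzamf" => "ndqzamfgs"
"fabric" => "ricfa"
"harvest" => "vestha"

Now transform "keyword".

In each case the input is transformed by: move the first 2 characters to the end (rotate left by 2), then delete the first character.
"keyword" → "ywordke" → "wordke".

wordke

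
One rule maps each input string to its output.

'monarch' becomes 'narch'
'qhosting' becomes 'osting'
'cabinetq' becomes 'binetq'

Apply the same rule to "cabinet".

Rule — delete the first 2 characters.
On "cabinet" that produces "binet".

binet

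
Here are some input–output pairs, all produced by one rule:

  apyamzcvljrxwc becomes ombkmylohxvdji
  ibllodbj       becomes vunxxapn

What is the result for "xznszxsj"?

vjlzelje

Rule — move the last character to the front, then shift every letter 12 places forward in the alphabet (wrapping around).
For "xznszxsj", step one produces "jxznszxs"; step two turns that into "vjlzelje".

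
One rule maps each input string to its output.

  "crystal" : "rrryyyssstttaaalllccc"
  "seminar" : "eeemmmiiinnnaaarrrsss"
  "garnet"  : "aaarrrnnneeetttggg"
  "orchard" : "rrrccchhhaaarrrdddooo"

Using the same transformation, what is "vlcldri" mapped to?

What's happening: move the first character to the end, then repeat every character 3 times.
So "vlcldri" becomes "lllcccllldddrrriiivvv".

lllcccllldddrrriiivvv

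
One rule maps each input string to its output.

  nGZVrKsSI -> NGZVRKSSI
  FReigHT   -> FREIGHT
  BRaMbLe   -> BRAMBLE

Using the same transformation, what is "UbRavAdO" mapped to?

The pattern: convert every letter to uppercase.
Applying that to "UbRavAdO" gives "UBRAVADO".

UBRAVADO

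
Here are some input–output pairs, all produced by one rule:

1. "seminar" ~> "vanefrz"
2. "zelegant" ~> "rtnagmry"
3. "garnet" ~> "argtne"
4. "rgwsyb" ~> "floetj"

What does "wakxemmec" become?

krzzrpjnx

Each output is the input with this applied: shift every letter 13 places forward in the alphabet (wrapping around) — i.e. ROT13, then move the first 3 characters to the end (rotate left by 3).
For "wakxemmec", step one produces "jnxkrzzrp"; step two turns that into "krzzrpjnx".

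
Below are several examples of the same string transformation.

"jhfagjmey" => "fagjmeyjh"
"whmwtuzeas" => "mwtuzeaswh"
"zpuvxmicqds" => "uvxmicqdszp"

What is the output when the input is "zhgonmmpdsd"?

gonmmpdsdzh

What's happening: move the first 2 characters to the end (rotate left by 2).
So "zhgonmmpdsd" becomes "gonmmpdsdzh".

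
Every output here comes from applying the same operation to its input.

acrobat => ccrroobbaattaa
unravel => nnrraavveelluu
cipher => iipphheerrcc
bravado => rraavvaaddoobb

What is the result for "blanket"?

llaannkkeettbb

The rule is to move the first character to the end, then double every character.
Applying both steps to "blanket": "lanketb", then "llaannkkeettbb".
(Check on "bravado": → "ravadob" → "rraavvaaddoobb" ✓)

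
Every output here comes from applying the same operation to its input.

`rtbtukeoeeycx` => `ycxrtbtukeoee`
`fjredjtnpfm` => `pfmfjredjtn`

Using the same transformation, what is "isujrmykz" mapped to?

ykzisujrm

What's happening: move the last 3 characters to the front (rotate right by 3).
On "isujrmykz" that produces "ykzisujrm".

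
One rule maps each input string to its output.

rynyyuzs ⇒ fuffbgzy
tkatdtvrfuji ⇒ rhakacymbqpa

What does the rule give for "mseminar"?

zltpuhyt

Rule — move the first character to the end, then shift every letter 7 places forward in the alphabet (wrapping around).
For "mseminar", step one produces "seminarm"; step two turns that into "zltpuhyt".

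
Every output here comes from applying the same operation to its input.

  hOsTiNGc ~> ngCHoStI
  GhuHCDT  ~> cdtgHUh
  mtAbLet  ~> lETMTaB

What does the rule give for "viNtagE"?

Each output is the input with this applied: flip the case of every letter, then move the last 3 characters to the front (rotate right by 3).
Doing the same to "viNtagE": "AGeVInT".

AGeVInT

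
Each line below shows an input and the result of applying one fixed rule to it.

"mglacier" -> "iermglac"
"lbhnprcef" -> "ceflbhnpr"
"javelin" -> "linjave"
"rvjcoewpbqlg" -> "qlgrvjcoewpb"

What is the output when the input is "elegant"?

anteleg

Rule — move the last 3 characters to the front (rotate right by 3).
"elegant" → "anteleg".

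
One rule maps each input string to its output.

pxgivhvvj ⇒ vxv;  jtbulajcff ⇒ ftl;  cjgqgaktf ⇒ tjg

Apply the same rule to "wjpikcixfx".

What's happening: move the last 3 characters to the front (rotate right by 3), then keep one character in every 3, starting at position 2 (positions 2nd, 5th, 8th, ...).
"wjpikcixfx" → "xfxwjpikci" → "fjk".
(Check on "pxgivhvvj": → "vvjpxgivh" → "vxv" ✓)

fjk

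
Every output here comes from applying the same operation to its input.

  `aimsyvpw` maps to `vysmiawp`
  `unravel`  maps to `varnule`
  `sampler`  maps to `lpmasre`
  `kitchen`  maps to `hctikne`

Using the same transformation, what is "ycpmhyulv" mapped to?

uyhmpcyvl

The transformation: reverse the string, then move the first 2 characters to the end (rotate left by 2).
Working it through for "ycpmhyulv": intermediate "vluyhmpcy", final "uyhmpcyvl".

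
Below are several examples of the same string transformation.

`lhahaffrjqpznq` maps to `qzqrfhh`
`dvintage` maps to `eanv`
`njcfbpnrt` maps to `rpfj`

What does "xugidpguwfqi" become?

ifupiu

The pattern: keep every other character starting from the second (positions 2nd, 4th, 6th, ...), then reverse the string.
On "xugidpguwfqi": the first step gives "uipufi", and the second then gives "ifupiu".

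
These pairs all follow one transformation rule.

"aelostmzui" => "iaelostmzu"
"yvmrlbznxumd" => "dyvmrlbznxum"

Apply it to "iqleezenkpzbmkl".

liqleezenkpzbmk

Each output is the input with this applied: move the last character to the front.
Applying that to "iqleezenkpzbmkl" gives "liqleezenkpzbmk".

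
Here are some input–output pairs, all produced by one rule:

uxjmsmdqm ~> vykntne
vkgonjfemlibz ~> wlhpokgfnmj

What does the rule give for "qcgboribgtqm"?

rdhcpsjchu

Each output is the input with this applied: delete the last 2 characters, then shift every letter 1 place forward in the alphabet (wrapping around).
Applying both steps to "qcgboribgtqm": "qcgboribgt", then "rdhcpsjchu".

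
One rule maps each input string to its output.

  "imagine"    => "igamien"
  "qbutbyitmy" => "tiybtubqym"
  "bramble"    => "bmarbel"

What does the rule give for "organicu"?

inagrouc

Each output is the input with this applied: move the last 2 characters to the front (rotate right by 2), then reverse the string.
Starting from "organicu": after the first operation, "cuorgani"; after the second, "inagrouc".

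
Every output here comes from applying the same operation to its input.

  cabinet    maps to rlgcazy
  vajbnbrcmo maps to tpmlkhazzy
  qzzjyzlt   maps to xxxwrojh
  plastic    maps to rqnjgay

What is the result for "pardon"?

What's happening: sort the characters into reverse alphabetical order, then shift every letter 2 places backward in the alphabet (wrapping around).
On "pardon": the first step gives "rponda", and the second then gives "pnmlby".

pnmlby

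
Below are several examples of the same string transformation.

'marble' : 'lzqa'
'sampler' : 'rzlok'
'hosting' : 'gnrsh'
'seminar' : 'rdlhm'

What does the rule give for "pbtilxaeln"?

oashkwzd

What's happening: shift every letter 1 place backward in the alphabet (wrapping around), then delete the last 2 characters.
Working it through for "pbtilxaeln": intermediate "oashkwzdkm", final "oashkwzd".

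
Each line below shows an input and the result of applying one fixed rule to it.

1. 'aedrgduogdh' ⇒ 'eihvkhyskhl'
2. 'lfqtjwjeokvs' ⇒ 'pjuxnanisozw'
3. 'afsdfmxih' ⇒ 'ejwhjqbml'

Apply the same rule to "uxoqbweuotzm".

The rule is to shift every letter 4 places forward in the alphabet (wrapping around).
For "uxoqbweuotzm" the result is "ybsufaiysxdq".

ybsufaiysxdq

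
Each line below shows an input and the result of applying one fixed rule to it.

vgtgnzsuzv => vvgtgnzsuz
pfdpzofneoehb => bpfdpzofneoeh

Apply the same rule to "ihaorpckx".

xihaorpck

Looking at the pairs, the operation is to move the last character to the front.
For "ihaorpckx" the result is "xihaorpck".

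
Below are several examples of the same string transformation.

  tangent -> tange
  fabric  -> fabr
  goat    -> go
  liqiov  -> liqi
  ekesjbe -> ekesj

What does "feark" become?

fea

Looking at the pairs, the operation is to delete the last 2 characters.
On "feark" that produces "fea".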